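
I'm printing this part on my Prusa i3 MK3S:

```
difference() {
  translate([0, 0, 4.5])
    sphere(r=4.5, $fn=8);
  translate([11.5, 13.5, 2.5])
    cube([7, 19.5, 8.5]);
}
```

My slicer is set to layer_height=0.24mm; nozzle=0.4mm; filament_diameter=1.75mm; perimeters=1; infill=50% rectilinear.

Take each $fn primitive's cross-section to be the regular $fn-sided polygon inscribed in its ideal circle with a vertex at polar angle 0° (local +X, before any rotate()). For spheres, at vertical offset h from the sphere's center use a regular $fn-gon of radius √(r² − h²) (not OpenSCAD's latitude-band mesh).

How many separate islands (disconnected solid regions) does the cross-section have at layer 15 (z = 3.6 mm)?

At z = 3.6 mm: the r=4.5 sphere slices to a regular 8-gon of circumradius 4.409 (√(r²−h²) with h=0.9 from center); the cube at (11.5, 13.5) (footprint 7×19.5) is included at this height; After the difference (first − rest): starting from the r=4.5 sphere, the 7×19.5 cube at (11.5, 13.5) misses the remaining region (no effect) — 1 connected region. Overall, the cross-section is a single solid region. Island count = 1.

1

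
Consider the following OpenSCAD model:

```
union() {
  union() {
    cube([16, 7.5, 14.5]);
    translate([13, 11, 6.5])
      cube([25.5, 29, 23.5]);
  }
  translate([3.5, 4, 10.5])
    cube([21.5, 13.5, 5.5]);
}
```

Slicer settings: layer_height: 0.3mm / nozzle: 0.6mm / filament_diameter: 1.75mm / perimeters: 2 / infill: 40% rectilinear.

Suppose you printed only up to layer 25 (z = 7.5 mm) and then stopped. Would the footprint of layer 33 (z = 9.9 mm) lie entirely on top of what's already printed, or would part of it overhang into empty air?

Compare the two slices. At z = 7.5: the 16×7.5 cube contributes its full rectangle (area 120.00 mm²); the 25.5×29 cube at (13, 11) contributes its full rectangle (area 739.50 mm²); Merging all regions: the 2 present regions are separate (no shared area or edge), so areas and boundary lengths simply add and each stays a separate island — area = 859.50 mm²; the cube at (3.5, 4) is not intersected at this z (z outside [10.5, 16]); Taking the union: only the result so far is present, so the union is just that shape — area = 859.50 mm². At z = 9.9: the 16×7.5 cube contributes its full rectangle (area 120.00 mm²); the cube at (13, 11) is present — its section is the full 25.5×29 rectangle (area 739.50 mm²); Merging all regions: the 2 present regions are separate (no shared area or edge), so areas and boundary lengths simply add and each stays a separate island — area = 859.50 mm²; the cube at (3.5, 4) is absent (z outside [10.5, 16]); Taking the union: only the result so far is present, so the union is just that shape — area = 859.50 mm². Checking containment: the cross-section at z = 9.9 is a subset of the cross-section at z = 7.5.

entirely on top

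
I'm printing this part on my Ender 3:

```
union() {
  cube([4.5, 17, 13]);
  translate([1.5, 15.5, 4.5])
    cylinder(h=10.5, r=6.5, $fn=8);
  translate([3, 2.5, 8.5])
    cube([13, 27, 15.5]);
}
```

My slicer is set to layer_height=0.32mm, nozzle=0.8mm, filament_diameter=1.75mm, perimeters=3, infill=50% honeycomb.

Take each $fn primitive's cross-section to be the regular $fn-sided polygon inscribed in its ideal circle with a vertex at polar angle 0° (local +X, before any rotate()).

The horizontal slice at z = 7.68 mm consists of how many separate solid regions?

At z = 7.68 mm: the cube (footprint 4.5×17) is included at this height; the r=6.5 cylinder at (1.5, 15.5) contributes a regular 8-gon of circumradius 6.5; the cube at (3, 2.5) is absent (z outside [8.5, 24]); Combining (union): the regions partially overlap (shared area 33.67 mm²), so overlapping operands fuse into one piece — 1 connected region. The result has 1 disconnected region.

1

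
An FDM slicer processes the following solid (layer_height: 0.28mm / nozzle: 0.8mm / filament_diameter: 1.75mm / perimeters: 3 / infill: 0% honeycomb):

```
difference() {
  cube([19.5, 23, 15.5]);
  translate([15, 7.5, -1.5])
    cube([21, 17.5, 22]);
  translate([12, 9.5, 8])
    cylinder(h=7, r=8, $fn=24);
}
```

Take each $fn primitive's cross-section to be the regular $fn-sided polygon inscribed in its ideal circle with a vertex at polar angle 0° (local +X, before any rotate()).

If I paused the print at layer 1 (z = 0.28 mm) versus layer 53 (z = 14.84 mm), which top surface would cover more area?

layer 1 (z = 0.28 mm)

Layer 1 (z = 0.28): the cube (footprint 19.5×23) is included at this height (area 448.50 mm²); the cube at (15, 7.5) is present — its section is the full 21×17.5 rectangle (area 367.50 mm²); the cylinder at (12, 9.5) is absent (z outside [8, 15]); Subtracting the remaining from the first: starting from the 19.5×23 cube (448.50 mm²), the 21×17.5 cube at (15, 7.5) partially overlaps it — only the 69.75 mm² overlap (of its 367.50 mm²) is removed, clipping the outline — area = 378.75 mm². So its area = 378.75 mm². Layer 53 (z = 14.84): the cube (footprint 19.5×23) is included at this height (area 448.50 mm²); the cube at (15, 7.5) (footprint 21×17.5) is included at this height (area 367.50 mm²); the r=8 cylinder at (12, 9.5) gives a regular 24-gon of circumradius 8 (constant along its height) (area = (24/2)·8.000²·sin(360°/24) = 198.77 mm²); Subtracting the remaining from the first: starting from the 19.5×23 cube (448.50 mm²), the 21×17.5 cube at (15, 7.5) partially overlaps it — only the 69.75 mm² overlap (of its 367.50 mm²) is removed, clipping the outline; the r=8 cylinder at (12, 9.5) partially overlaps it — only the 162.55 mm² overlap (of its 198.77 mm²) is removed, clipping the outline — area = 216.20 mm². So its area = 216.20 mm². Layer 1 is larger (378.75 vs 216.20 mm²).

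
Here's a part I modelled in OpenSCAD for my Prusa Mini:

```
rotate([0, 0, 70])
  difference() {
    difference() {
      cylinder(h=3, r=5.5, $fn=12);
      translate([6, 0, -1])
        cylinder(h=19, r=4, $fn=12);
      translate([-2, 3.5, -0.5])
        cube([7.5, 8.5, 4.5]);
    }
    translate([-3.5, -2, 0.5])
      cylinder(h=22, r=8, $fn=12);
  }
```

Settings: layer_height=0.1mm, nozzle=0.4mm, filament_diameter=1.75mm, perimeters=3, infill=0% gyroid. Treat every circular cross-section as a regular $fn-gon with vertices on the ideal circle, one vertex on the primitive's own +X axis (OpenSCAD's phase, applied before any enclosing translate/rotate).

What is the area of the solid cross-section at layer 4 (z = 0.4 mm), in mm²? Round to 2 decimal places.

At z = 0.4 mm: the r=5.5 cylinder contributes a regular 12-gon of circumradius 5.5 (area = (12/2)·5.500²·sin(360°/12) = 90.75 mm²); the cylinder at (6, 0): section is a regular 12-gon, circumradius r=4 (area = (12/2)·4.000²·sin(360°/12) = 48.00 mm²); the cube at (-2, 3.5) is present — its section is the full 7.5×8.5 rectangle (area 63.75 mm²); Taking the first minus the rest: starting from the r=5.5 cylinder (90.75 mm²), the r=4 cylinder at (6, 0) partially overlaps it — only the 15.88 mm² overlap (of its 48.00 mm²) is removed, clipping the outline; the 7.5×8.5 cube at (-2, 3.5) partially overlaps it — only the 8.75 mm² overlap (of its 63.75 mm²) is removed, clipping the outline — area = 66.13 mm²; the cylinder at (-3.5, -2) is absent (z outside [0.5, 22.5]); After the difference (first − rest): none of the subtracted shapes is present at this height, so the result so far is unchanged — area = 66.13 mm²; (rotated 70° about Z; rotation is an isometry so areas/perimeters/island counts are preserved). Overall, the cross-section is a single solid region. Net area = 66.13 mm².

66.13 mm²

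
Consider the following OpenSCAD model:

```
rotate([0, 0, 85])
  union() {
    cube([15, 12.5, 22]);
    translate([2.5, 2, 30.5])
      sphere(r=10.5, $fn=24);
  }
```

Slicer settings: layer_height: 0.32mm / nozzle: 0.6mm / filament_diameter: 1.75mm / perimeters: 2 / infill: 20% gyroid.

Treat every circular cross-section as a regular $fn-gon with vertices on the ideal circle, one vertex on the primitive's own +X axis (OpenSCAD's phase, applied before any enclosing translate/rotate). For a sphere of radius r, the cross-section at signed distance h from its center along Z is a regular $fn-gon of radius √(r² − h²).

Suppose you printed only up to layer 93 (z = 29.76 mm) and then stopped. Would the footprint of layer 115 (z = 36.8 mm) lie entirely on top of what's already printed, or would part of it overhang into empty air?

Compare the two slices. At z = 29.76: the cube does not reach this height (z outside [0, 22]); the sphere at (2.5, 2): section is a regular 24-gon, circumradius = √(r²−h²) = √(10.5²−0.74²) = 10.474 (area = (24/2)·10.474²·sin(360°/24) = 340.72 mm²); Taking the union: only the r=10.5 sphere at (2.5, 2) is present, so the union is just that shape — area = 340.72 mm²; (whole slice rotated 85° about Z — lengths, areas and connectivity unchanged). At z = 36.8: the cube is not intersected at this z (z outside [0, 22]); the r=10.5 sphere at (2.5, 2) slices to a regular 24-gon of circumradius 8.400 (√(r²−h²) with h=6.3 from center) (area = (24/2)·8.400²·sin(360°/24) = 219.15 mm²); Combining (union): only the r=10.5 sphere at (2.5, 2) is present, so the union is just that shape — area = 219.15 mm²; (rotated 85° about Z; rotation is an isometry so areas/perimeters/island counts are preserved). Checking containment: the cross-section at z = 36.8 is a subset of the cross-section at z = 29.76.

entirely on top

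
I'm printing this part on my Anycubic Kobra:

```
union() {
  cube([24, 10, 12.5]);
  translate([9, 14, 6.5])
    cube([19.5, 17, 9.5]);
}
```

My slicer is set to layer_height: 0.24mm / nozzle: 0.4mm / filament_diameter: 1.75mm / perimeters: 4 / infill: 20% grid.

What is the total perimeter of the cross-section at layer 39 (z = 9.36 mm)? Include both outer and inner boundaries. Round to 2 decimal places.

At z = 9.36 mm: the 24×10 cube contributes its full rectangle (perimeter 68.00 mm); the cube at (9, 14) (footprint 19.5×17) is included at this height (perimeter 73.00 mm); Merging all regions: the 2 present regions are separate (no shared area or edge), so areas and boundary lengths simply add and each stays a separate island — boundary = 141.00 mm. Overall, the cross-section has 2 separate islands. Total boundary length (outer) = 141.00 mm.

141.00 mm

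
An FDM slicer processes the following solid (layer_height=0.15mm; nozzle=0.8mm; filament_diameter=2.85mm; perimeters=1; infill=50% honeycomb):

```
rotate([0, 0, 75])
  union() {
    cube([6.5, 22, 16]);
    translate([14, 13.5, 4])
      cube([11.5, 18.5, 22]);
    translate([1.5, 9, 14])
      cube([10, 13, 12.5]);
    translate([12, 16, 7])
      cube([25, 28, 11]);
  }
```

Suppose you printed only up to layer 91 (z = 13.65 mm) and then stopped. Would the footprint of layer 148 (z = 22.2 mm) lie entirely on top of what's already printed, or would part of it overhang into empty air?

Compare the two slices. At z = 13.65: the cube is present — its section is the full 6.5×22 rectangle (area 143.00 mm²); the 11.5×18.5 cube at (14, 13.5) contributes its full rectangle (area 212.75 mm²); the cube at (1.5, 9) does not reach this height (z outside [14, 26.5]); the cube at (12, 16) is present — its section is the full 25×28 rectangle (area 700.00 mm²); Merging all regions: the regions partially overlap — summed areas 1055.75 mm² minus the doubly-counted overlap 184.00 mm² gives 871.75 mm² — area = 871.75 mm²; (whole slice rotated 75° about Z — lengths, areas and connectivity unchanged). At z = 22.2: the cube is absent (z outside [0, 16]); the cube at (14, 13.5) (footprint 11.5×18.5) is included at this height (area 212.75 mm²); the cube at (1.5, 9) (footprint 10×13) is included at this height (area 130.00 mm²); the cube at (12, 16) is not intersected at this z (z outside [7, 18]); Combining (union): the 2 present regions are separate (no shared area or edge), so areas and boundary lengths simply add and each stays a separate island — area = 342.75 mm²; (rotated 75° about Z; rotation is an isometry so areas/perimeters/island counts are preserved). Checking containment: at z = 22.2 the cross-section extends beyond the z = 13.65 cross-section by about 65.00 mm².

part overhangs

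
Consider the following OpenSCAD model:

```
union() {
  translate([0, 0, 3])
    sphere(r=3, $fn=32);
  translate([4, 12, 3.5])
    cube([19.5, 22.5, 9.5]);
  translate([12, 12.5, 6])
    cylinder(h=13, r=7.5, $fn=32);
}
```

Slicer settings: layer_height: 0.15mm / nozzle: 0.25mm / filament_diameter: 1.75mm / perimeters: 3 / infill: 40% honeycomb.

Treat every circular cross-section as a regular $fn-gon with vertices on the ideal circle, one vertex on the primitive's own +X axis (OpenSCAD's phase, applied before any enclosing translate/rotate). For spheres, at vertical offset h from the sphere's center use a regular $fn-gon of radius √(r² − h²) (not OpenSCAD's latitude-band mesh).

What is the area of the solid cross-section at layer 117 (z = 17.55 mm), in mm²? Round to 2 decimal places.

At z = 17.55 mm: the sphere does not reach this height (|z−center|=14.550 > r=3); the cube at (4, 12) is not intersected at this z (z outside [3.5, 13]); the r=7.5 cylinder at (12, 12.5) contributes a regular 32-gon of circumradius 7.5 (area = (32/2)·7.500²·sin(360°/32) = 175.58 mm²); Combining (union): only the r=7.5 cylinder at (12, 12.5) is present, so the union is just that shape — area = 175.58 mm². Overall, the cross-section is a single solid region. Net area = 175.58 mm².

175.58 mm²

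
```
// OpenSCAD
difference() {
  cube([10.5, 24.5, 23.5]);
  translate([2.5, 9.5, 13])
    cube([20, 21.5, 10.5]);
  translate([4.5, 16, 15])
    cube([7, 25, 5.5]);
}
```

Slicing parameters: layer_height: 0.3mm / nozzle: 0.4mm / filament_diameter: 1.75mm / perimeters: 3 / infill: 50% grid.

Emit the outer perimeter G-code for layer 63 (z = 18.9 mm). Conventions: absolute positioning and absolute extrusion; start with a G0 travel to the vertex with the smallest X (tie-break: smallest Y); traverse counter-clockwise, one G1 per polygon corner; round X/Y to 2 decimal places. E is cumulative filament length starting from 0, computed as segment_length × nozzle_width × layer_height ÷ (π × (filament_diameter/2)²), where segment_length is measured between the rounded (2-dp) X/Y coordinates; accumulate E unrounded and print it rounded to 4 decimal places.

At z = 18.9 mm: the 10.5×24.5 cube contributes its full rectangle; the cube at (2.5, 9.5) is present — its section is the full 20×21.5 rectangle; the cube at (4.5, 16) (footprint 7×25) is included at this height; After the difference (first − rest): starting from the 10.5×24.5 cube, the 20×21.5 cube at (2.5, 9.5) partially overlaps it — only the 120.00 mm² overlap (of its 430.00 mm²) is removed, clipping the outline; the 7×25 cube at (4.5, 16) misses the remaining region (no effect) — 1 connected region. The outline is a single polygon with 6 vertices. Extrusion per mm of travel: 0.4 × 0.3 / (π × 0.875²) = 0.049890. Accumulating E over each segment gives final E = 3.4923.

G0 X0.00 Y0.00 Z18.90
G1 X10.50 Y0.00 E0.5238
G1 X10.50 Y9.50 E0.9978
G1 X2.50 Y9.50 E1.3969
G1 X2.50 Y24.50 E2.1453
G1 X0.00 Y24.50 E2.2700
G1 X0.00 Y0.00 E3.4923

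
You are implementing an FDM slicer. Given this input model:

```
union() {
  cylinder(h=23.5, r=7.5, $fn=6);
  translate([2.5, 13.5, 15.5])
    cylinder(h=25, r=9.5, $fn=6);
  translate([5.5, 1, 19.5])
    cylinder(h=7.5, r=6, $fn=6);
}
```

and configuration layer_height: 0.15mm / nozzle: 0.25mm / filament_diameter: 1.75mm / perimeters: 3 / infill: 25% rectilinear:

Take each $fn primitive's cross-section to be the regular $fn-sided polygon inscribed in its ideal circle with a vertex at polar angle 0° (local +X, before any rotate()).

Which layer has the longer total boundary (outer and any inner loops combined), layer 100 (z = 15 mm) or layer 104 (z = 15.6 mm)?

layer 104 (z = 15.6 mm)

Layer 100 (z = 15): the r=7.5 cylinder contributes a regular 6-gon of circumradius 7.5 (perimeter = 2·6·7.500·sin(180°/6) = 45.00 mm); the cylinder at (2.5, 13.5) does not reach this height (z outside [15.5, 40.5]); the cylinder at (5.5, 1) is not intersected at this z (z outside [19.5, 27]); Combining (union): only the r=7.5 cylinder is present, so the union is just that shape — boundary = 45.00 mm. So its perimeter = 45.00 mm. Layer 104 (z = 15.6): the r=7.5 cylinder contributes a regular 6-gon of circumradius 7.5 (perimeter = 2·6·7.500·sin(180°/6) = 45.00 mm); the cylinder at (2.5, 13.5): section is a regular 6-gon, circumradius r=9.5 (perimeter = 2·6·9.500·sin(180°/6) = 57.00 mm); the cylinder at (5.5, 1) is absent (z outside [19.5, 27]); Taking the union: the regions partially overlap (shared area 8.20 mm²), so the edge portions inside another operand are dropped and the merged outline is re-measured after clipping — boundary = 85.77 mm. So its perimeter = 85.77 mm. Layer 104 is larger (85.77 vs 45.00 mm).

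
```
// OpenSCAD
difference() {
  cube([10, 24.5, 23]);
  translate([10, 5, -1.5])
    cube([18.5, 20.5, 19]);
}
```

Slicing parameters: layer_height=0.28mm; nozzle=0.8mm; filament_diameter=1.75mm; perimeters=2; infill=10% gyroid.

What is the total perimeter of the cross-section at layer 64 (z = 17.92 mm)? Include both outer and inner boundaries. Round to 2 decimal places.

69.00 mm

At z = 17.92 mm: the 10×24.5 cube contributes its full rectangle (perimeter 69.00 mm); the cube at (10, 5) is absent (z outside [-1.5, 17.5]); Subtracting the remaining from the first: none of the subtracted shapes is present at this height, so the 10×24.5 cube is unchanged — boundary = 69.00 mm. Overall, the cross-section is a single solid region. Total boundary length (outer) = 69.00 mm.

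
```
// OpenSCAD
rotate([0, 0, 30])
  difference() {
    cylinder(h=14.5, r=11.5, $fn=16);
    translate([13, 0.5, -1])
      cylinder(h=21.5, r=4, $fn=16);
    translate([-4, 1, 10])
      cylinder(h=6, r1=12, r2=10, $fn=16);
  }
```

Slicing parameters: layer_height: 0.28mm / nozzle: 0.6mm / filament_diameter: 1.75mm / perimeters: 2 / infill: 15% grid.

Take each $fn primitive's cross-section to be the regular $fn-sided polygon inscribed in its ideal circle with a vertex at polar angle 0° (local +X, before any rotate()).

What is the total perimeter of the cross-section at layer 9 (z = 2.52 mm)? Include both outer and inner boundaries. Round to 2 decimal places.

72.97 mm

At z = 2.52 mm: the r=11.5 cylinder gives a regular 16-gon of circumradius 11.5 (constant along its height) (perimeter = 2·16·11.500·sin(180°/16) = 71.79 mm); the cylinder at (13, 0.5): section is a regular 16-gon, circumradius r=4 (perimeter = 2·16·4.000·sin(180°/16) = 24.97 mm); the cone at (-4, 1) is absent (z outside [10, 16]); Subtracting the remaining from the first: starting from the r=11.5 cylinder, the r=4 cylinder at (13, 0.5) partially overlaps it — only the 10.47 mm² overlap (of its 48.98 mm²) is removed, clipping the outline — boundary = 72.97 mm; (whole slice rotated 30° about Z — lengths, areas and connectivity unchanged). Overall, the cross-section is a single solid region. Total boundary length (outer) = 72.97 mm.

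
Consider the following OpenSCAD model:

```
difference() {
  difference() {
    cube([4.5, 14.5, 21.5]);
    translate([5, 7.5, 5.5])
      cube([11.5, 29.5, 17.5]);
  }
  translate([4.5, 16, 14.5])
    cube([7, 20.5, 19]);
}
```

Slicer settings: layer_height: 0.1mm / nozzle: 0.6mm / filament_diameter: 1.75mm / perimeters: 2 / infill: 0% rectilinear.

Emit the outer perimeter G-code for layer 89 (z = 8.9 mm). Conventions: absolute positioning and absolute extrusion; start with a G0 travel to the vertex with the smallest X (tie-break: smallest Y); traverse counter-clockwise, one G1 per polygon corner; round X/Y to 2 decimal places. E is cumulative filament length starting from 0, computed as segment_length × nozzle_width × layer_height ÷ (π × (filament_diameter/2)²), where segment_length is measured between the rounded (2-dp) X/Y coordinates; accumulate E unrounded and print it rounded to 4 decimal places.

At z = 8.9 mm: the cube (footprint 4.5×14.5) is included at this height; the 11.5×29.5 cube at (5, 7.5) contributes its full rectangle; Subtracting the remaining from the first: starting from the 4.5×14.5 cube, the 11.5×29.5 cube at (5, 7.5) misses the remaining region (no effect) — 1 connected region; the cube at (4.5, 16) is not intersected at this z (z outside [14.5, 33.5]); Subtracting the remaining from the first: none of the subtracted shapes is present at this height, so that combined region is unchanged — 1 connected region. The outline is a single polygon with 4 vertices. Extrusion per mm of travel: 0.6 × 0.1 / (π × 0.875²) = 0.024945. Accumulating E over each segment gives final E = 0.9479.

G0 X0.00 Y0.00 Z8.90
G1 X4.50 Y0.00 E0.1123
G1 X4.50 Y14.50 E0.4740
G1 X0.00 Y14.50 E0.5862
G1 X0.00 Y0.00 E0.9479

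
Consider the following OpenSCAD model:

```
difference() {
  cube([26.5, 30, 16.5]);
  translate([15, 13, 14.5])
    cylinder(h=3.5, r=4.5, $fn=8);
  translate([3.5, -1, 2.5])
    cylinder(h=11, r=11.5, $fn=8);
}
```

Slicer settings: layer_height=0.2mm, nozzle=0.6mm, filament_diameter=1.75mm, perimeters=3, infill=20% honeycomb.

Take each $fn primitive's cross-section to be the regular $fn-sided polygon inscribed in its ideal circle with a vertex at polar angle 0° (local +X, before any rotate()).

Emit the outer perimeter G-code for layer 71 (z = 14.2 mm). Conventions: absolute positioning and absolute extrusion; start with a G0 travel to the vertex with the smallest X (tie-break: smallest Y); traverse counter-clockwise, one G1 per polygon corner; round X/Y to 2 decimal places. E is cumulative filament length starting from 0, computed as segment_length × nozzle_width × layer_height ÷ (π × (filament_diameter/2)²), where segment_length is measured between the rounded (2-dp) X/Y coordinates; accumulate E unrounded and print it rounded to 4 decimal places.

At z = 14.2 mm: the cube is present — its section is the full 26.5×30 rectangle; the cylinder at (15, 13) is not intersected at this z (z outside [14.5, 18]); the cylinder at (3.5, -1) is not intersected at this z (z outside [2.5, 13.5]); Subtracting the remaining from the first: none of the subtracted shapes is present at this height, so the 26.5×30 cube is unchanged — 1 connected region. The outline is a single polygon with 4 vertices. Extrusion per mm of travel: 0.6 × 0.2 / (π × 0.875²) = 0.049890. Accumulating E over each segment gives final E = 5.6376.

G0 X0.00 Y0.00 Z14.20
G1 X26.50 Y0.00 E1.3221
G1 X26.50 Y30.00 E2.8188
G1 X0.00 Y30.00 E4.1409
G1 X0.00 Y0.00 E5.6376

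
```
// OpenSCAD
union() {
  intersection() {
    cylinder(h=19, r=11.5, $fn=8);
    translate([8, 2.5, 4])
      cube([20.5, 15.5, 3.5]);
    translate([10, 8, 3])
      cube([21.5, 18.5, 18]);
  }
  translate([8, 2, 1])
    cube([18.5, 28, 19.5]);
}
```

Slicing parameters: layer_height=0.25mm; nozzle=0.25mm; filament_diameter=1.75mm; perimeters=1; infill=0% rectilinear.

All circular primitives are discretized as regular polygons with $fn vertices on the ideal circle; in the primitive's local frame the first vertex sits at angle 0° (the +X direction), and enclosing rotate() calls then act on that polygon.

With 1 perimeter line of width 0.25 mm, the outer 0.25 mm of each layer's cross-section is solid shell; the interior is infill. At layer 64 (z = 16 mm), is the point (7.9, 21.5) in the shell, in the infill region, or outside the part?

At z = 16 mm: the r=11.5 cylinder gives a regular 8-gon of circumradius 11.5 (constant along its height); the cube at (8, 2.5) does not reach this height (z outside [4, 7.5]); the 21.5×18.5 cube at (10, 8) contributes its full rectangle; After intersecting: at least one operand is absent at this height, so nothing remains; the 18.5×28 cube at (8, 2) contributes its full rectangle; Merging all regions: only the 18.5×28 cube at (8, 2) is present, so the union is just that shape — 1 connected region. Overall, the cross-section is a single solid region. The nearest boundary edge runs (8.00, 30.00)→(8.00, 2.00); distance from the point to it = 0.10 mm. The point is not inside any of the regions above, so it lies outside the cross-section (0.10 mm from the nearest boundary).

outside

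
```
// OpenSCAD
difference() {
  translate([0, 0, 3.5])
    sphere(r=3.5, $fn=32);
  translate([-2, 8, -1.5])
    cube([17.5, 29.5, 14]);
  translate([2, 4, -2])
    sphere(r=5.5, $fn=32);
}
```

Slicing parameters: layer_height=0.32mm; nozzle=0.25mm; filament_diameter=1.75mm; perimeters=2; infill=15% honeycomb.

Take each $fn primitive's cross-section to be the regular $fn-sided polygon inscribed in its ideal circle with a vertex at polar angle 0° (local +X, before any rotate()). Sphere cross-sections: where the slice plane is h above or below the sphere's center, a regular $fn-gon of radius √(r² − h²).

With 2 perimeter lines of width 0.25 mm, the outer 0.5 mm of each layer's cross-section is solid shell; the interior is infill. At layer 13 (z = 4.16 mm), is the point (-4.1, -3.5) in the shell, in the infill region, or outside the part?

outside

At z = 4.16 mm: the r=3.5 sphere contributes a regular 32-gon of circumradius √(3.5²−0.66²) = 3.437; the cube at (-2, 8) is present — its section is the full 17.5×29.5 rectangle; the sphere at (2, 4) does not reach this height (|z−center|=6.160 > r=5.5); After the difference (first − rest): starting from the r=3.5 sphere, the 17.5×29.5 cube at (-2, 8) misses the remaining region (no effect) — 1 connected region. Overall, the cross-section is a single solid region. The nearest boundary edge runs (-2.43, -2.43)→(-2.86, -1.91); distance from the point to it = 1.97 mm. The point is not inside any of the regions above, so it lies outside the cross-section (1.97 mm from the nearest boundary).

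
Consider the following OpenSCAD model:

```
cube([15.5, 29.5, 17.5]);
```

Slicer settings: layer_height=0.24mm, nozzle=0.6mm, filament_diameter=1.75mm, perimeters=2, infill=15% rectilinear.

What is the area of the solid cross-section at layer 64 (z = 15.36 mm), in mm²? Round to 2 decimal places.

457.25 mm²

At z = 15.36 mm: the cube (footprint 15.5×29.5) is included at this height (area 457.25 mm²). Overall, the cross-section is a single solid region. Net area = 457.25 mm².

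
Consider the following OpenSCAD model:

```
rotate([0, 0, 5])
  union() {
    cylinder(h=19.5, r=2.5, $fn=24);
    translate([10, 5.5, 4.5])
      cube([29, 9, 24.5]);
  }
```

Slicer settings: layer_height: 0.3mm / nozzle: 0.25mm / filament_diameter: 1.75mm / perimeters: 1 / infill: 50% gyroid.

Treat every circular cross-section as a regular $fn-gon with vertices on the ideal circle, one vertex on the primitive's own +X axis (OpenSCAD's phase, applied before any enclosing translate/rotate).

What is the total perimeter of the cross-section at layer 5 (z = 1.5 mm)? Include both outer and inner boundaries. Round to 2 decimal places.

At z = 1.5 mm: the r=2.5 cylinder gives a regular 24-gon of circumradius 2.5 (constant along its height) (perimeter = 2·24·2.500·sin(180°/24) = 15.66 mm); the cube at (10, 5.5) does not reach this height (z outside [4.5, 29]); Combining (union): only the r=2.5 cylinder is present, so the union is just that shape — boundary = 15.66 mm; (rotated 5° about Z; rotation is an isometry so areas/perimeters/island counts are preserved). Overall, the cross-section is a single solid region. Total boundary length (outer) = 15.66 mm.

15.66 mm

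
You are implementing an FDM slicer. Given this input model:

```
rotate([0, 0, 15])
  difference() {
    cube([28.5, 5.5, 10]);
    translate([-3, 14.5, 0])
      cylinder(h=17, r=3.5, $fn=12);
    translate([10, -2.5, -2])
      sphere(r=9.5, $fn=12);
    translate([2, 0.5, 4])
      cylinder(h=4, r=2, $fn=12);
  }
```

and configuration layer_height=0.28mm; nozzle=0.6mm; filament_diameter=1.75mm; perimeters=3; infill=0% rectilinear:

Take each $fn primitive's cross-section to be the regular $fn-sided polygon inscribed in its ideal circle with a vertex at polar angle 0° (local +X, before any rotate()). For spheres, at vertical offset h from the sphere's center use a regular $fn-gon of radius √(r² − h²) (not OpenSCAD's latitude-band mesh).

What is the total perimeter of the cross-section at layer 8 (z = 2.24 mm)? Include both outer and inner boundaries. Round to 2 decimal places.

At z = 2.24 mm: the cube is present — its section is the full 28.5×5.5 rectangle (perimeter 68.00 mm); the cylinder at (-3, 14.5): section is a regular 12-gon, circumradius r=3.5 (perimeter = 2·12·3.500·sin(180°/12) = 21.74 mm); the sphere at (10, -2.5): section is a regular 12-gon, circumradius = √(r²−h²) = √(9.5²−4.24²) = 8.501 (perimeter = 2·12·8.501·sin(180°/12) = 52.81 mm); the cylinder at (2, 0.5) does not reach this height (z outside [4, 8]); Taking the first minus the rest: starting from the 28.5×5.5 cube, the r=3.5 cylinder at (-3, 14.5) misses the remaining region (no effect); the r=9.5 sphere at (10, -2.5) partially overlaps it — only the 66.64 mm² overlap (of its 216.82 mm²) is removed, clipping the outline — boundary = 65.95 mm; (rotated 15° about Z; rotation is an isometry so areas/perimeters/island counts are preserved). Overall, the cross-section has 2 separate islands. Total boundary length (outer) = 65.95 mm.

65.95 mm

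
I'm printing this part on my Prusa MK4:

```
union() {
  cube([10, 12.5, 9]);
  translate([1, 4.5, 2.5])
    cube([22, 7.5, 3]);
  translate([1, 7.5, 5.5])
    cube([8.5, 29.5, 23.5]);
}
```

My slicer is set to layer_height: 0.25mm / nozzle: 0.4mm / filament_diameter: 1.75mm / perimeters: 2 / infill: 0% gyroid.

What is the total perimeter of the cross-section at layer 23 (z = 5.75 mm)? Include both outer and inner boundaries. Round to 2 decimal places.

At z = 5.75 mm: the 10×12.5 cube contributes its full rectangle (perimeter 45.00 mm); the cube at (1, 4.5) is not intersected at this z (z outside [2.5, 5.5]); the cube at (1, 7.5) is present — its section is the full 8.5×29.5 rectangle (perimeter 76.00 mm); Combining (union): the regions partially overlap (shared area 42.50 mm²), so the edge portions inside another operand are dropped and the merged outline is re-measured after clipping — boundary = 94.00 mm. Overall, the cross-section is a single solid region. Total boundary length (outer) = 94.00 mm.

94.00 mm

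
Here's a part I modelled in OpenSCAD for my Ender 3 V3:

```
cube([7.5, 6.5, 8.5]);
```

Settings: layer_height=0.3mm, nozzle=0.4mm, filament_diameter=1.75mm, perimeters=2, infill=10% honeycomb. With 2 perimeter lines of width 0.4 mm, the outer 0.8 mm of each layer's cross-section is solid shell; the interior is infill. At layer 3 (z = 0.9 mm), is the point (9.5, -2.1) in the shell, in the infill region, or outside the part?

At z = 0.9 mm: the cube is present — its section is the full 7.5×6.5 rectangle. Overall, the cross-section is a single solid region. The nearest boundary edge runs (0.00, 0.00)→(7.50, 0.00); distance from the point to it = 2.90 mm. The point is not inside any of the regions above, so it lies outside the cross-section (2.90 mm from the nearest boundary).

outside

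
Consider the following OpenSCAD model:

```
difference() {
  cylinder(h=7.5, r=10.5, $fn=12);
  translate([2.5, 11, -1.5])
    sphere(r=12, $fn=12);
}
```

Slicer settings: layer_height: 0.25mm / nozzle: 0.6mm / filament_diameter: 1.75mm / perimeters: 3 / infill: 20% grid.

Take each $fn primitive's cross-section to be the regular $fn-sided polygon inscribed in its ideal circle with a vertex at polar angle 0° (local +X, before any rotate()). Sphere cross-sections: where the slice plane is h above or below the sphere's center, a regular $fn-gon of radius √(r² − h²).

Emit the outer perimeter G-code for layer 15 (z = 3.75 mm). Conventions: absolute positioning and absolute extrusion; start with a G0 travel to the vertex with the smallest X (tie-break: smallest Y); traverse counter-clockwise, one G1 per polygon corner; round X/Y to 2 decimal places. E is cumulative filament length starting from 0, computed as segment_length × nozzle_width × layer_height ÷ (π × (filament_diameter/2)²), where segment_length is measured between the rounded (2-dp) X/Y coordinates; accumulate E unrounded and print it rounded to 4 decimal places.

At z = 3.75 mm: the r=10.5 cylinder gives a regular 12-gon of circumradius 10.5 (constant along its height); the sphere at (2.5, 11): section is a regular 12-gon, circumradius = √(r²−h²) = √(12²−5.25²) = 10.791; Subtracting the remaining from the first: starting from the r=10.5 cylinder, the r=12 sphere at (2.5, 11) partially overlaps it — only the 117.55 mm² overlap (of its 349.31 mm²) is removed, clipping the outline — 1 connected region. The outline is a single polygon with 14 vertices. Extrusion per mm of travel: 0.6 × 0.25 / (π × 0.875²) = 0.062363. Accumulating E over each segment gives final E = 4.0438.

G0 X-10.50 Y0.00 Z3.75
G1 X-9.09 Y-5.25 E0.3390
G1 X-5.25 Y-9.09 E0.6777
G1 X0.00 Y-10.50 E1.0167
G1 X5.25 Y-9.09 E1.3557
G1 X9.09 Y-5.25 E1.6944
G1 X10.50 Y0.00 E2.0334
G1 X9.60 Y3.36 E2.2503
G1 X7.90 Y1.66 E2.4002
G1 X2.50 Y0.21 E2.7489
G1 X-2.90 Y1.66 E3.0976
G1 X-6.84 Y5.60 E3.4451
G1 X-7.25 Y7.10 E3.5421
G1 X-9.09 Y5.25 E3.7048
G1 X-10.50 Y0.00 E4.0438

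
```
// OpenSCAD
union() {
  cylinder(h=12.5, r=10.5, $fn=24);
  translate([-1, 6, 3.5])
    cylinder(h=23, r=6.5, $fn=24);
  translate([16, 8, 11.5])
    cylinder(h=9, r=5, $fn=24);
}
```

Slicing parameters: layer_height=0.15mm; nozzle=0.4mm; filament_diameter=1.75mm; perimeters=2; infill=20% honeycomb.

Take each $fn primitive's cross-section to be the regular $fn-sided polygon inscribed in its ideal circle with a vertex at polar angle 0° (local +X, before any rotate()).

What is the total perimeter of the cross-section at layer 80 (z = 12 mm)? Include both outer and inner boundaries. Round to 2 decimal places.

At z = 12 mm: the r=10.5 cylinder gives a regular 24-gon of circumradius 10.5 (constant along its height) (perimeter = 2·24·10.500·sin(180°/24) = 65.79 mm); the cylinder at (-1, 6): section is a regular 24-gon, circumradius r=6.5 (perimeter = 2·24·6.500·sin(180°/24) = 40.72 mm); the cylinder at (16, 8): section is a regular 24-gon, circumradius r=5 (perimeter = 2·24·5.000·sin(180°/24) = 31.33 mm); Taking the union: the regions partially overlap (shared area 112.08 mm²), so the edge portions inside another operand are dropped and the merged outline is re-measured after clipping — boundary = 99.61 mm. Overall, the cross-section has 2 separate islands. Total boundary length (outer) = 99.61 mm.

99.61 mm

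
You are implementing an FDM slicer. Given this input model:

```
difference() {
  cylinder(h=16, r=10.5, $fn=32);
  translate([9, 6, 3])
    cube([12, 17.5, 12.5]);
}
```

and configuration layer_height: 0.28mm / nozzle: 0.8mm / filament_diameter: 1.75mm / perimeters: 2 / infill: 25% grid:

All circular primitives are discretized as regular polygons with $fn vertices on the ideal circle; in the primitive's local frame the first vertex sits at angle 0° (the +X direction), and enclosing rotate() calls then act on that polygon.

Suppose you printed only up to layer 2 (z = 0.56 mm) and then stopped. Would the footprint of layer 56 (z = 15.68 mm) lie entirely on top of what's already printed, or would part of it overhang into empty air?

Compare the two slices. At z = 0.56: the r=10.5 cylinder gives a regular 32-gon of circumradius 10.5 (constant along its height) (area = (32/2)·10.500²·sin(360°/32) = 344.14 mm²); the cube at (9, 6) is not intersected at this z (z outside [3, 15.5]); Taking the first minus the rest: none of the subtracted shapes is present at this height, so the r=10.5 cylinder is unchanged — area = 344.14 mm². At z = 15.68: the cylinder: section is a regular 32-gon, circumradius r=10.5 (area = (32/2)·10.500²·sin(360°/32) = 344.14 mm²); the cube at (9, 6) does not reach this height (z outside [3, 15.5]); After the difference (first − rest): none of the subtracted shapes is present at this height, so the r=10.5 cylinder is unchanged — area = 344.14 mm². Checking containment: the cross-section at z = 15.68 is a subset of the cross-section at z = 0.56.

entirely on top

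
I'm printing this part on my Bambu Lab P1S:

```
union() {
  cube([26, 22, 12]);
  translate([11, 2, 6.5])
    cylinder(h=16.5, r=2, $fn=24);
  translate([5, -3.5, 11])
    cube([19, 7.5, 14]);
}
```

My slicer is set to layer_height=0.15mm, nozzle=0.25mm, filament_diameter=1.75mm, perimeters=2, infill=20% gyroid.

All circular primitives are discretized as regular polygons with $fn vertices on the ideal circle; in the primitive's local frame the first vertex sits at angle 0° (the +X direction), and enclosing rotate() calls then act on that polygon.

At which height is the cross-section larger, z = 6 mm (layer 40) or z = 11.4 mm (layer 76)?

layer 76 (z = 11.4 mm)

Layer 40 (z = 6): the cube is present — its section is the full 26×22 rectangle (area 572.00 mm²); the cylinder at (11, 2) is absent (z outside [6.5, 23]); the cube at (5, -3.5) is not intersected at this z (z outside [11, 25]); Combining (union): only the 26×22 cube is present, so the union is just that shape — area = 572.00 mm². So its area = 572.00 mm². Layer 76 (z = 11.4): the cube is present — its section is the full 26×22 rectangle (area 572.00 mm²); the r=2 cylinder at (11, 2) gives a regular 24-gon of circumradius 2 (constant along its height) (area = (24/2)·2.000²·sin(360°/24) = 12.42 mm²); the 19×7.5 cube at (5, -3.5) contributes its full rectangle (area 142.50 mm²); Taking the union: the regions partially overlap — summed areas 726.92 mm² minus the doubly-counted overlap 88.42 mm² gives 638.50 mm² — area = 638.50 mm². So its area = 638.50 mm². Layer 76 is larger (638.50 vs 572.00 mm²).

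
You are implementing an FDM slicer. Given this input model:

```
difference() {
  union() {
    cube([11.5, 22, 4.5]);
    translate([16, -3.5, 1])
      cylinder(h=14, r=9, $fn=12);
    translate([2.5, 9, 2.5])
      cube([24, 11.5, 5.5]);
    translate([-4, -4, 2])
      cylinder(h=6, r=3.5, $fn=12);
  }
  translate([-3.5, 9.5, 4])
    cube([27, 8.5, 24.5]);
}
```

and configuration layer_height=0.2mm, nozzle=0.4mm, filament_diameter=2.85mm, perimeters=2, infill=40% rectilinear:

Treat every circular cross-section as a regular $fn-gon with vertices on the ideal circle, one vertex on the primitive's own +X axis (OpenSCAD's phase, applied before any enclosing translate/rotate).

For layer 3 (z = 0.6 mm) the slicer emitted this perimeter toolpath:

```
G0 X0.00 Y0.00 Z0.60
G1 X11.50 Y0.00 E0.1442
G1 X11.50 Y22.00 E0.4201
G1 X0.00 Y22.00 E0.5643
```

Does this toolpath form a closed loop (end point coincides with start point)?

Start point (G0): (0.00, 0.00). End point (last G1): the path does not return to the start — open.

no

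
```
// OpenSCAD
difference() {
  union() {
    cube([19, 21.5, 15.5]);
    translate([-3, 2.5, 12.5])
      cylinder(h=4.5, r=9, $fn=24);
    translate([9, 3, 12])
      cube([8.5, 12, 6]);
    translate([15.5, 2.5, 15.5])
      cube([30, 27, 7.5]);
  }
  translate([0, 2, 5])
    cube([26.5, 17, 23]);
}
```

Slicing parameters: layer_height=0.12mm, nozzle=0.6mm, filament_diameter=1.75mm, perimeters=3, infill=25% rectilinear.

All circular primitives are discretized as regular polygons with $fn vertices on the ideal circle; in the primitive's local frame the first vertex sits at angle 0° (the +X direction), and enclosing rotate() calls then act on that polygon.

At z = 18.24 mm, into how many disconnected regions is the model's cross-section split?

1

At z = 18.24 mm: the cube is absent (z outside [0, 15.5]); the cylinder at (-3, 2.5) is not intersected at this z (z outside [12.5, 17]); the cube at (9, 3) does not reach this height (z outside [12, 18]); the cube at (15.5, 2.5) is present — its section is the full 30×27 rectangle; Taking the union: only the 30×27 cube at (15.5, 2.5) is present, so the union is just that shape — 1 connected region; the 26.5×17 cube at (0, 2) contributes its full rectangle; After the difference (first − rest): starting from that combined region, the 26.5×17 cube at (0, 2) partially overlaps it — only the 181.50 mm² overlap (of its 450.50 mm²) is removed, clipping the outline — 1 connected region. The result has 1 disconnected region.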